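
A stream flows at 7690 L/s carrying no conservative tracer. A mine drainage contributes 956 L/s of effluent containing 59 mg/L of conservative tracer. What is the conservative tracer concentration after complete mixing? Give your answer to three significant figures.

Conservation of mass: C = (7690·0 + 956.0·59.00) / 8646 = 56400/8646 = 6.524 mg/L.

6.52 mg/L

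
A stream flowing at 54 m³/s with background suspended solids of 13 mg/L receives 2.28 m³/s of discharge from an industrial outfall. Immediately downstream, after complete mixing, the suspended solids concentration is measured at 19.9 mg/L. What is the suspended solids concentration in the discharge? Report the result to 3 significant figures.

Mass balance: 54.00·13.00 + 2.280·Cₑ = 56.28·19.90
→ Cₑ = (56.28·19.90 − 54.00·13.00) / 2.280 = 183.3 mg/L.

183 mg/L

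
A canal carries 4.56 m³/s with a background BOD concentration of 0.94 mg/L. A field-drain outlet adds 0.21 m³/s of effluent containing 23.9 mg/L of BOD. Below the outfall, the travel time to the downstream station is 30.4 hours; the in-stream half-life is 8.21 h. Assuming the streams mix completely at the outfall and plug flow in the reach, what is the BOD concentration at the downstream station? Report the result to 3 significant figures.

0.150 mg/L

Conservation of mass: C = (4.560·0.9400 + 0.2100·23.90) / 4.770 = 9.305/4.770 = 1.951 mg/L.
Half-life 8.21 h → k = ln 2 / 8.21 = 0.08443 h⁻¹ = 2.026 d⁻¹.
Applying C = C₀e^(−kt): 1.951 × 0.07680 = 0.1498 mg/L.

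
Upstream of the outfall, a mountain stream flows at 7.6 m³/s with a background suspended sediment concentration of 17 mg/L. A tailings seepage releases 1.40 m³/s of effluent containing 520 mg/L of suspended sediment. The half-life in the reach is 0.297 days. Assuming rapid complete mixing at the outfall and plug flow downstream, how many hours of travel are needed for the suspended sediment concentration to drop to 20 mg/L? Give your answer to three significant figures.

16.0 h

After mixing, C = (7.600·17.00 + 1.400·520.0) / 9.000 = 857.2/9.000 = 95.24 mg/L.
Half-life 0.297 d → k = ln 2 / 0.297 = 2.334 d⁻¹.
95.24·exp(−k·t) = 20 → t = ln(95.24/20)/k = 57780 s = 16.05 h.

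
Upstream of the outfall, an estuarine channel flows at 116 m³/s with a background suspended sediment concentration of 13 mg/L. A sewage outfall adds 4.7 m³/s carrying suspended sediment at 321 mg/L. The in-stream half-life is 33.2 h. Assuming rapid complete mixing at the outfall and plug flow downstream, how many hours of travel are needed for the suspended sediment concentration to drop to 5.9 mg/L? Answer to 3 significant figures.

69.1 h

Flow-weighted average: C = (116.0·13.00 + 4.700·321.0) / 120.7 = 3017/120.7 = 24.99 mg/L.
Half-life 33.2 h → k = ln 2 / 33.2 = 0.02088 h⁻¹ = 0.5011 d⁻¹.
24.99·exp(−k·t) = 5.9 → t = ln(24.99/5.9)/k = 248900 s = 69.15 h.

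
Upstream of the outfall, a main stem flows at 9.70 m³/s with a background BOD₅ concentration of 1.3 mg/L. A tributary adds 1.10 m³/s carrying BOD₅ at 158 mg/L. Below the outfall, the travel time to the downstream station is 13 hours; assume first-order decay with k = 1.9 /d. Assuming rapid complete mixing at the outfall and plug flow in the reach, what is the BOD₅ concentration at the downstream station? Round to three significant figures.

6.17 mg/L

Mass balance: C = (9.700·1.300 + 1.100·158.0) / 10.80 = 186.4/10.80 = 17.26 mg/L.
First-order decay: C = 17.26·exp(−k·t) = 17.26·0.3573 = 6.167 mg/L.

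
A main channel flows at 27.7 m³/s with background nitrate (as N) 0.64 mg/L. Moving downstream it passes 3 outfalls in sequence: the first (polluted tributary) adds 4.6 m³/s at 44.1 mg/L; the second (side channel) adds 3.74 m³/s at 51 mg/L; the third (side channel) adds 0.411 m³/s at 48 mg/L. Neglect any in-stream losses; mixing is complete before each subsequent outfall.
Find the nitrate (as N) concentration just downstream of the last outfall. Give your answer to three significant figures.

11.8 mg/L

Below outfall 1: Q → 32.30 m³/s, C = (27.70·0.6400 + 4.600·44.10)/32.30 = 6.829 mg/L.
Below outfall 2: Q → 36.04 m³/s, C = (32.30·6.829 + 3.740·51.00)/36.04 = 11.41 mg/L.
Below outfall 3: Q → 36.45 m³/s, C = (36.04·11.41 + 0.4110·48.00)/36.45 = 11.83 mg/L.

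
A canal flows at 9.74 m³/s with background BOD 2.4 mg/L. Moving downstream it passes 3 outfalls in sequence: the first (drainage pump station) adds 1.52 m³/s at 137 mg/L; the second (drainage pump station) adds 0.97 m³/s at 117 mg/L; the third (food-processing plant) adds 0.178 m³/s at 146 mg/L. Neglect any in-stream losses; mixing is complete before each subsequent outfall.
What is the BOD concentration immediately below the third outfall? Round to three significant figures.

Below outfall 1: Q → 11.26 m³/s, C = (9.740·2.400 + 1.520·137.0)/11.26 = 20.57 mg/L.
Below outfall 2: Q → 12.23 m³/s, C = (11.26·20.57 + 0.9700·117.0)/12.23 = 28.22 mg/L.
Below outfall 3: Q → 12.41 m³/s, C = (12.23·28.22 + 0.1780·146.0)/12.41 = 29.91 mg/L.

29.9 mg/L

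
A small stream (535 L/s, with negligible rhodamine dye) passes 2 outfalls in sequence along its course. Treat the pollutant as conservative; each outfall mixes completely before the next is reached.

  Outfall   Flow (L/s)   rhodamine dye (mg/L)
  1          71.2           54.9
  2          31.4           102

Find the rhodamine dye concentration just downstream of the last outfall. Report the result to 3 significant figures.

Outfall 1: combined Q = 606.2 L/s; C = (535.0·0 + 71.20·54.90)/606.2 = 6.448 mg/L.
Outfall 2: combined Q = 637.6 L/s; C = (606.2·6.448 + 31.40·102.0)/637.6 = 11.15 mg/L.

11.2 mg/L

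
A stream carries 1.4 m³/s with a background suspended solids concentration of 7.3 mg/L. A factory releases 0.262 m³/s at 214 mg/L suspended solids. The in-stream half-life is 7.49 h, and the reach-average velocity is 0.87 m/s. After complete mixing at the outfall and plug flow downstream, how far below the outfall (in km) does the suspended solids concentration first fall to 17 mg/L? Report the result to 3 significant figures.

28.9 km

Flow-weighted average: C = (1.400·7.300 + 0.2620·214.0) / 1.662 = 66.29/1.662 = 39.88 mg/L.
Half-life 7.49 h → k = ln 2 / 7.49 = 0.09254 h⁻¹ = 2.221 d⁻¹.
Set 39.88·exp(−k·t) = 17 → t = ln(39.88/17)/k = 33170 s = 9.215 h.
Distance = v·t = 0.87·33170 = 28860 m = 28.86 km.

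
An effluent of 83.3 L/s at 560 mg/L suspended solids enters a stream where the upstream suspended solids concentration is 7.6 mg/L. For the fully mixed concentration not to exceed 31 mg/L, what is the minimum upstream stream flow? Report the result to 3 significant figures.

Set C_mix = 31: (Q·7.600 + 83.30·560.0) / (Q + 83.30) = 31
→ Q = 83.30·(560.0 − 31)/(31 − 7.600) = 1883 L/s.

1880 L/s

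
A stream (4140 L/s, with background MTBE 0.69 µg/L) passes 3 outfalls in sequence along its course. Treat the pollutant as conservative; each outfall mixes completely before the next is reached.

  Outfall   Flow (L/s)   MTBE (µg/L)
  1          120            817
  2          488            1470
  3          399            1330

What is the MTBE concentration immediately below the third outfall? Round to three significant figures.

After outfall 1: Q = 4140 + 120.0 = 4260 L/s; C = (4140·0.6900 + 120.0·817.0)/4260 = 23.68 µg/L.
After outfall 2: Q = 4260 + 488.0 = 4748 L/s; C = (4260·23.68 + 488.0·1470)/4748 = 172.3 µg/L.
After outfall 3: Q = 4748 + 399.0 = 5147 L/s; C = (4748·172.3 + 399.0·1330)/5147 = 262.1 µg/L.

262 µg/L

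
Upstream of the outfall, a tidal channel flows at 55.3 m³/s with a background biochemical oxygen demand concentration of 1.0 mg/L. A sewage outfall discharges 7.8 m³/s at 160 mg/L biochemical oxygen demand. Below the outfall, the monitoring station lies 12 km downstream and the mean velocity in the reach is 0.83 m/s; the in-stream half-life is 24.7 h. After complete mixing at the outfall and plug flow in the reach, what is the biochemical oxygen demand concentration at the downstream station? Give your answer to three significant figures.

18.5 mg/L

Mass balance: C = (55.30·1.000 + 7.800·160.0) / 63.10 = 1303/63.10 = 20.65 mg/L.
Travel time t = 12·1000 / 0.83 = 14460 s = 4.016 h.
Half-life 24.7 h → k = ln 2 / 24.7 = 0.02806 h⁻¹ = 0.6735 d⁻¹.
Applying C = C₀e^(−kt): 20.65 × 0.8934 = 18.45 mg/L.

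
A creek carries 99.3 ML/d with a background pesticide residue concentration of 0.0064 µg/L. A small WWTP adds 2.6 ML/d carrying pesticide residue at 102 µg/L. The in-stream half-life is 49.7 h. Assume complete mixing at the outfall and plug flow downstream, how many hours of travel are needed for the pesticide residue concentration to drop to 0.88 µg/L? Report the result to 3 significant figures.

77.9 h

Mass balance: C = (99.30·0.006400 + 2.600·102.0) / 101.9 = 265.8/101.9 = 2.609 µg/L.
Half-life 49.7 h → k = ln 2 / 49.7 = 0.01395 h⁻¹ = 0.3347 d⁻¹.
2.609·exp(−k·t) = 0.88 → t = ln(2.609/0.88)/k = 280500 s = 77.92 h.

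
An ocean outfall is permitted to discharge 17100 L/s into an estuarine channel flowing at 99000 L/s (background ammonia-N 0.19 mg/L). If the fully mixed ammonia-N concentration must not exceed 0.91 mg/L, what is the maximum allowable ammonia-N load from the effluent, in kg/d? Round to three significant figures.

Mass balance at the limit: 99000·0.1900 + 17100·Cₑ = 116100·0.91 → Cₑ = 5.078 mg/L.
17100 L/s = 17.10 m³/s. Load = 17.10 m³/s × 5.078 g/m³ × 86 400 s/d = 7503 kg/d.

7500 kg/d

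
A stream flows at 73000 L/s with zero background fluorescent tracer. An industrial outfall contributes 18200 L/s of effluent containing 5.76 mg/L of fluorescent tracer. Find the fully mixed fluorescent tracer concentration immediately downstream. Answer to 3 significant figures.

1.15 mg/L

Mixed concentration C = ΣQC/ΣQ = (73000·0 + 18200·5.760) / 91200 = 104800/91200 = 1.149 mg/L.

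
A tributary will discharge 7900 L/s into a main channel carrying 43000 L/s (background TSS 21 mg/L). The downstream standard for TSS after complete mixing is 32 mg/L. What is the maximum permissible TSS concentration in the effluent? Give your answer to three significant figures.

91.9 mg/L

At the limit, (Qr·Cr + Qe·Cₑ)/(Qr + Qe) = 32:
Cₑ = (50900·32 − 43000·21.00) / 7900 = 91.87 mg/L.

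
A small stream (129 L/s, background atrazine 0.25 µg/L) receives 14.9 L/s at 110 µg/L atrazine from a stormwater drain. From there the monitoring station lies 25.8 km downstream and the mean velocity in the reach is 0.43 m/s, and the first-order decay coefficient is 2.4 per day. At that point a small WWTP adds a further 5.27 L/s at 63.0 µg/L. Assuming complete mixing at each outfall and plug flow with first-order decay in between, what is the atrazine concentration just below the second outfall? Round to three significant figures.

Flow-weighted average: C = (129.0·0.2500 + 14.90·110.0) / 143.9 = 1671/143.9 = 11.61 µg/L; combined flow 143.9 L/s.
Travel time t = 25.8·1000 / 0.43 = 60000 s = 16.67 h.
First-order decay: C = 11.61·exp(−k·t) = 11.61·0.1889 = 2.194 µg/L.
Second outfall: C = (143.9·2.194 + 5.270·63.00)/149.2 = 4.342 µg/L.

4.34 µg/L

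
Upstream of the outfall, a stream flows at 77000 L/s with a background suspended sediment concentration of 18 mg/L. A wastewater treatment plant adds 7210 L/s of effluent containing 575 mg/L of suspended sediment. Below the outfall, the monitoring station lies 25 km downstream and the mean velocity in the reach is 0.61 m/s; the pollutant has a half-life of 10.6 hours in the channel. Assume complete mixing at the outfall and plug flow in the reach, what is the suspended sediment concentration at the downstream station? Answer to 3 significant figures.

31.2 mg/L

After mixing, C = (77000·18.00 + 7210·575.0) / 84210 = 5532000/84210 = 65.69 mg/L.
Travel time t = 25·1000 / 0.61 = 40980 s = 11.38 h.
Half-life 10.6 h → k = ln 2 / 10.6 = 0.06539 h⁻¹ = 1.569 d⁻¹.
First-order decay: C = 65.69·exp(−k·t) = 65.69·0.4750 = 31.20 mg/L.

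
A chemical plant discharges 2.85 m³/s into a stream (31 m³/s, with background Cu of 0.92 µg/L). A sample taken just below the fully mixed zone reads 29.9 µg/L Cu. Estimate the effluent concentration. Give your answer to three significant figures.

Mass balance: 31.00·0.9200 + 2.850·Cₑ = 33.85·29.90
→ Cₑ = (33.85·29.90 − 31.00·0.9200) / 2.850 = 345.1 µg/L.

345 µg/L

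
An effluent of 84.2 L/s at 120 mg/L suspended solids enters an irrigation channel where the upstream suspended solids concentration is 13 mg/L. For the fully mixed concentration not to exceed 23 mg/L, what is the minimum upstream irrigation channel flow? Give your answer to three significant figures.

Set C_mix = 23: (Q·13.00 + 84.20·120.0) / (Q + 84.20) = 23
→ Q = 84.20·(120.0 − 23)/(23 − 13.00) = 816.7 L/s.

817 L/s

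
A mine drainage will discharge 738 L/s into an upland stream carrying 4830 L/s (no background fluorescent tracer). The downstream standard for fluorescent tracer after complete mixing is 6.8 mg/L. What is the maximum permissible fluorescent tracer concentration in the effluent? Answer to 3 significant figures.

At the limit, (Qr·Cr + Qe·Cₑ)/(Qr + Qe) = 6.8:
Cₑ = (5568·6.8 − 4830·0) / 738.0 = 51.30 mg/L.

51.3 mg/L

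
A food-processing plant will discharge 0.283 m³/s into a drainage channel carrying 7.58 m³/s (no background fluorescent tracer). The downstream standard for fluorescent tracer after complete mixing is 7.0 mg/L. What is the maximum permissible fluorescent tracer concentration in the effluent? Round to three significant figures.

194 mg/L

At the limit, (Qr·Cr + Qe·Cₑ)/(Qr + Qe) = 7.0:
Cₑ = (7.863·7.0 − 7.580·0) / 0.2830 = 194.5 mg/L.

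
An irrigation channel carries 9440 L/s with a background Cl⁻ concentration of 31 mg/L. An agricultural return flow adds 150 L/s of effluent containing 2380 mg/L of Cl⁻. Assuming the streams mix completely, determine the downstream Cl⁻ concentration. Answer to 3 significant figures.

After mixing, C = (9440·31.00 + 150.0·2380) / 9590 = 649600/9590 = 67.74 mg/L.

67.7 mg/L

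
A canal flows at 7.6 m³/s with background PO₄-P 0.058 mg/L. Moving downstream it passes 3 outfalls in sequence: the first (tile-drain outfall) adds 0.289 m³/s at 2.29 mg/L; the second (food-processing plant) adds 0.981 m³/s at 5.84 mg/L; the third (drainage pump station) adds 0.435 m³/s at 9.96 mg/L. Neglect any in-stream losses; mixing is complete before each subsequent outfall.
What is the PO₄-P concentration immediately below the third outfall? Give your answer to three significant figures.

1.20 mg/L

After outfall 1: Q = 7.600 + 0.2890 = 7.889 m³/s; C = (7.600·0.05800 + 0.2890·2.290)/7.889 = 0.1398 mg/L.
After outfall 2: Q = 7.889 + 0.9810 = 8.870 m³/s; C = (7.889·0.1398 + 0.9810·5.840)/8.870 = 0.7702 mg/L.
After outfall 3: Q = 8.870 + 0.4350 = 9.305 m³/s; C = (8.870·0.7702 + 0.4350·9.960)/9.305 = 1.200 mg/L.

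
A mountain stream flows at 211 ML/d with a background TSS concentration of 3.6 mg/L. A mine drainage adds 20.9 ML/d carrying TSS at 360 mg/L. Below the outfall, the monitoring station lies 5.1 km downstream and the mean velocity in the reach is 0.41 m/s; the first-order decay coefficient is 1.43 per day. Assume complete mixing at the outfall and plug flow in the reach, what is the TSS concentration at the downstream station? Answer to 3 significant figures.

29.1 mg/L

After mixing, C = (211.0·3.600 + 20.90·360.0) / 231.9 = 8284/231.9 = 35.72 mg/L.
Travel time t = 5.1·1000 / 0.41 = 12440 s = 3.455 h.
First-order decay: C = 35.72·exp(−k·t) = 35.72·0.8139 = 29.07 mg/L.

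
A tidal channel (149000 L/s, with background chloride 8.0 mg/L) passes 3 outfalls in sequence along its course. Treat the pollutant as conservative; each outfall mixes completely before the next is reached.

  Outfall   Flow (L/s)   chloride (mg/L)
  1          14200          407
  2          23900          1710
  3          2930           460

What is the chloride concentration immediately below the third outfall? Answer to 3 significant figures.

259 mg/L

Outfall 1: combined Q = 163200 L/s; C = (149000·8.000 + 14200·407.0)/163200 = 42.72 mg/L.
Outfall 2: combined Q = 187100 L/s; C = (163200·42.72 + 23900·1710)/187100 = 255.7 mg/L.
Outfall 3: combined Q = 190000 L/s; C = (187100·255.7 + 2930·460.0)/190000 = 258.8 mg/L.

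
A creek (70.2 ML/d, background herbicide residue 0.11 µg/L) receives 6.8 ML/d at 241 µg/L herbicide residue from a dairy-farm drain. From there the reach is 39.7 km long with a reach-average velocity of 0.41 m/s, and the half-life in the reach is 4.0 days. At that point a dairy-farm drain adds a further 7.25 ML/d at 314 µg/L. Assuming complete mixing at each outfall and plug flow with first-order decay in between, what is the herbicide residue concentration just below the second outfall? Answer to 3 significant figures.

Mass balance: C = (70.20·0.1100 + 6.800·241.0) / 77.00 = 1647/77.00 = 21.38 µg/L; combined flow 77.00 ML/d.
Travel time t = 39.7·1000 / 0.41 = 96830 s = 26.90 h.
Half-life 4.0 d → k = ln 2 / 4.0 = 0.1733 d⁻¹.
Decay over the reach: 21.38·exp(−kt) = 21.38·0.8235 = 17.61 µg/L.
At the second outfall, C = (77.00·17.61 + 7.250·314.0) / (77.00 + 7.250) = 43.11 µg/L.

43.1 µg/L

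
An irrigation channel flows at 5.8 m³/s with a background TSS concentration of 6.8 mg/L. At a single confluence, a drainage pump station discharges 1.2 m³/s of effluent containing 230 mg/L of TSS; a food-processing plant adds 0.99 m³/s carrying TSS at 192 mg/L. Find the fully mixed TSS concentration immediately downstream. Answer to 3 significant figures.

Mass balance: C = (5.800·6.800 + 1.200·230.0 + 0.9900·192.0) / 7.990 = 505.5/7.990 = 63.27 mg/L.

63.3 mg/L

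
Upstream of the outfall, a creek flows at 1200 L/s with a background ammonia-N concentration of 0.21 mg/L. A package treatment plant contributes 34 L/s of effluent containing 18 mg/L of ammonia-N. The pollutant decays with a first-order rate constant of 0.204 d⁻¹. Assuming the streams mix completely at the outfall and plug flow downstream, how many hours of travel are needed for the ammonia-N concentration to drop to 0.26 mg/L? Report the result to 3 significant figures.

117 h

Flow-weighted average: C = (1200·0.2100 + 34.00·18.00) / 1234 = 864.0/1234 = 0.7002 mg/L.
0.7002·exp(−k·t) = 0.26 → t = ln(0.7002/0.26)/k = 419600 s = 116.5 h.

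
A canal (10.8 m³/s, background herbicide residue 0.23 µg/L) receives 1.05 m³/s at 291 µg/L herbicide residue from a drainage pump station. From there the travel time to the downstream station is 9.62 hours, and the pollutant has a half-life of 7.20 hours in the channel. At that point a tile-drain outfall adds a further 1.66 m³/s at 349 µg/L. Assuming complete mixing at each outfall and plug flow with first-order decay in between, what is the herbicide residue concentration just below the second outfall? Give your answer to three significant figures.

51.9 µg/L

Flow-weighted average: C = (10.80·0.2300 + 1.050·291.0) / 11.85 = 308.0/11.85 = 25.99 µg/L; combined flow 11.85 m³/s.
Half-life 7.20 h → k = ln 2 / 7.20 = 0.09627 h⁻¹ = 2.310 d⁻¹.
First-order decay: C = 25.99·exp(−k·t) = 25.99·0.3961 = 10.30 µg/L.
At the second outfall, C = (11.85·10.30 + 1.660·349.0) / (11.85 + 1.660) = 51.91 µg/L.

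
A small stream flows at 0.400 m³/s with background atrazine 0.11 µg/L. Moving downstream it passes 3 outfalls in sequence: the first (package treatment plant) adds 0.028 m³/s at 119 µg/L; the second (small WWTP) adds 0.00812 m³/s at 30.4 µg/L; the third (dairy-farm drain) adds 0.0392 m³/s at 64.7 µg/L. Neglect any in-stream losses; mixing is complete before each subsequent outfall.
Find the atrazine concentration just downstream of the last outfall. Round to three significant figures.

13.0 µg/L

After outfall 1: Q = 0.4000 + 0.02800 = 0.4280 m³/s; C = (0.4000·0.1100 + 0.02800·119.0)/0.4280 = 7.888 µg/L.
After outfall 2: Q = 0.4280 + 0.008120 = 0.4361 m³/s; C = (0.4280·7.888 + 0.008120·30.40)/0.4361 = 8.307 µg/L.
After outfall 3: Q = 0.4361 + 0.03920 = 0.4753 m³/s; C = (0.4361·8.307 + 0.03920·64.70)/0.4753 = 12.96 µg/L.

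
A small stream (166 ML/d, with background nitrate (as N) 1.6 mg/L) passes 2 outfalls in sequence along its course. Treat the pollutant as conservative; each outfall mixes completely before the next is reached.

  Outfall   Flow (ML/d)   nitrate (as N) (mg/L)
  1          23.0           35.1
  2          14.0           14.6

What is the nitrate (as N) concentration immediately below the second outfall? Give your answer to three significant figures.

After outfall 1: Q = 166.0 + 23.00 = 189.0 ML/d; C = (166.0·1.600 + 23.00·35.10)/189.0 = 5.677 mg/L.
After outfall 2: Q = 189.0 + 14.00 = 203.0 ML/d; C = (189.0·5.677 + 14.00·14.60)/203.0 = 6.292 mg/L.

6.29 mg/L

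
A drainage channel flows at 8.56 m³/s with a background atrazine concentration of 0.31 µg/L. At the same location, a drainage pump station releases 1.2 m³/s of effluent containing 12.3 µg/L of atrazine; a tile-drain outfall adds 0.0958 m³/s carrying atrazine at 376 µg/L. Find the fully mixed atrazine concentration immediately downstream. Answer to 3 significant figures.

After mixing, C = (8.560·0.3100 + 1.200·12.30 + 0.09580·376.0) / 9.856 = 53.43/9.856 = 5.422 µg/L.

5.42 µg/L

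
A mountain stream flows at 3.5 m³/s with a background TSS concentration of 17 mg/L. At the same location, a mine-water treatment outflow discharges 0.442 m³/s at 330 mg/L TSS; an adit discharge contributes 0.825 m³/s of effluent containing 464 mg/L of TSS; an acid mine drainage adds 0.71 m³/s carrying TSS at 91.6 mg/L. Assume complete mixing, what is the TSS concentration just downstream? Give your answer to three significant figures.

Mixed concentration C = ΣQC/ΣQ = (3.500·17.00 + 0.4420·330.0 + 0.8250·464.0 + 0.7100·91.60) / 5.477 = 653.2/5.477 = 119.3 mg/L.

119 mg/L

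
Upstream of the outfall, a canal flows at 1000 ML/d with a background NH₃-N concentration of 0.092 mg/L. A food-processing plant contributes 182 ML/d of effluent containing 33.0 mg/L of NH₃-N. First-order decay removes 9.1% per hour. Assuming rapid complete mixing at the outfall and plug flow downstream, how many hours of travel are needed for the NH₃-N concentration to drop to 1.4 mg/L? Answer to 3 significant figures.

Mass balance: C = (1000·0.09200 + 182.0·33.00) / 1182 = 6098/1182 = 5.159 mg/L.
9.1%/h lost → k = −ln(1 − 0.091) = 0.09541 h⁻¹.
5.159·exp(−k·t) = 1.4 → t = ln(5.159/1.4)/k = 49210 s = 13.67 h.

13.7 h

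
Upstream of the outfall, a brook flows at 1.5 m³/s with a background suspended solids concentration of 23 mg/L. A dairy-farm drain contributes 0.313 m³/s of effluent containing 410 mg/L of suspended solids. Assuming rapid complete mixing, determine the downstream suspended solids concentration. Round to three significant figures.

89.8 mg/L

Conservation of mass: C = (1.500·23.00 + 0.3130·410.0) / 1.813 = 162.8/1.813 = 89.81 mg/L.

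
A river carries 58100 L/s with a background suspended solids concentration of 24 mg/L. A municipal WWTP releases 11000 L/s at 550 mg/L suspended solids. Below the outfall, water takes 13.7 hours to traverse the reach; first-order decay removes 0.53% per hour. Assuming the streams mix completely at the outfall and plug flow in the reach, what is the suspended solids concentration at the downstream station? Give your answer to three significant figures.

100 mg/L

After mixing, C = (58100·24.00 + 11000·550.0) / 69100 = 7444000/69100 = 107.7 mg/L.
0.53%/h lost → k = −ln(1 − 0.0053) = 0.005314 h⁻¹.
First-order decay: C = 107.7·exp(−k·t) = 107.7·0.9298 = 100.2 mg/L.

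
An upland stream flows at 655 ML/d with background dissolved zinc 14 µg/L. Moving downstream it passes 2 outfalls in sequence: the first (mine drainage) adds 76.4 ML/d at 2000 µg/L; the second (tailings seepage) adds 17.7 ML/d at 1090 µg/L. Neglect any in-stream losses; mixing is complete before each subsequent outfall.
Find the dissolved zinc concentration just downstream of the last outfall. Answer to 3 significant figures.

242 µg/L

After outfall 1: Q = 655.0 + 76.40 = 731.4 ML/d; C = (655.0·14.00 + 76.40·2000)/731.4 = 221.5 µg/L.
After outfall 2: Q = 731.4 + 17.70 = 749.1 ML/d; C = (731.4·221.5 + 17.70·1090)/749.1 = 242.0 µg/L.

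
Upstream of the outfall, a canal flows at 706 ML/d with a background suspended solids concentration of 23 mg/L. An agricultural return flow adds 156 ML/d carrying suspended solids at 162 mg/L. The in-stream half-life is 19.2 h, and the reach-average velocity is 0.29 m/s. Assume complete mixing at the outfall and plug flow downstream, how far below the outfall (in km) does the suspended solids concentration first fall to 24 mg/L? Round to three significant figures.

20.1 km

Mass balance: C = (706.0·23.00 + 156.0·162.0) / 862.0 = 41510/862.0 = 48.16 mg/L.
Half-life 19.2 h → k = ln 2 / 19.2 = 0.03610 h⁻¹ = 0.8664 d⁻¹.
Set 48.16·exp(−k·t) = 24 → t = ln(48.16/24)/k = 69440 s = 19.29 h.
Distance = v·t = 0.29·69440 = 20140 m = 20.14 km.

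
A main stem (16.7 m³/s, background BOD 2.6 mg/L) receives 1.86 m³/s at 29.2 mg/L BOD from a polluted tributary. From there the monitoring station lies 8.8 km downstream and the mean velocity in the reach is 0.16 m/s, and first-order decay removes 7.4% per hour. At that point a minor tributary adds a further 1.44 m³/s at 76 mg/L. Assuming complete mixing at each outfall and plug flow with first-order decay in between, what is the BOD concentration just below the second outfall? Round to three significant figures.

Mass balance: C = (16.70·2.600 + 1.860·29.20) / 18.56 = 97.73/18.56 = 5.266 mg/L; combined flow 18.56 m³/s.
Travel time t = 8.8·1000 / 0.16 = 55000 s = 15.28 h.
7.4%/h lost → k = −ln(1 − 0.074) = 0.07688 h⁻¹.
Decay over the reach: 5.266·exp(−kt) = 5.266·0.3090 = 1.627 mg/L.
Second outfall: C = (18.56·1.627 + 1.440·76.00)/20.00 = 6.982 mg/L.

6.98 mg/L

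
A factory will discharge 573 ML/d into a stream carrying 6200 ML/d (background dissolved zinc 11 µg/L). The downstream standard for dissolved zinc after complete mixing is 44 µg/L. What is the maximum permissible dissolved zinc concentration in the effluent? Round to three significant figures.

At the limit, (Qr·Cr + Qe·Cₑ)/(Qr + Qe) = 44:
Cₑ = (6773·44 − 6200·11.00) / 573.0 = 401.1 µg/L.

401 µg/L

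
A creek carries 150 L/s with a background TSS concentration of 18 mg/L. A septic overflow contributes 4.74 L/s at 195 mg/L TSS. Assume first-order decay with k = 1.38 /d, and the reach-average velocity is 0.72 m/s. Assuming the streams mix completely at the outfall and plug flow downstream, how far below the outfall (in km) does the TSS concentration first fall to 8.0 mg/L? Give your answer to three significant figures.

Mixed concentration C = ΣQC/ΣQ = (150.0·18.00 + 4.740·195.0) / 154.7 = 3624/154.7 = 23.42 mg/L.
Set 23.42·exp(−k·t) = 8.0 → t = ln(23.42/8.0)/k = 67260 s = 18.68 h.
Distance = v·t = 0.72·67260 = 48420 m = 48.42 km.

48.4 km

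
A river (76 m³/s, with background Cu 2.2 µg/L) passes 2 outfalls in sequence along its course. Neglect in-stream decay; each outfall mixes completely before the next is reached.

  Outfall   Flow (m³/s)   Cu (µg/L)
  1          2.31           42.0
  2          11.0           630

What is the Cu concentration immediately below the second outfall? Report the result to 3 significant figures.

80.6 µg/L

After outfall 1: Q = 76.00 + 2.310 = 78.31 m³/s; C = (76.00·2.200 + 2.310·42.00)/78.31 = 3.374 µg/L.
After outfall 2: Q = 78.31 + 11.00 = 89.31 m³/s; C = (78.31·3.374 + 11.00·630.0)/89.31 = 80.55 µg/L.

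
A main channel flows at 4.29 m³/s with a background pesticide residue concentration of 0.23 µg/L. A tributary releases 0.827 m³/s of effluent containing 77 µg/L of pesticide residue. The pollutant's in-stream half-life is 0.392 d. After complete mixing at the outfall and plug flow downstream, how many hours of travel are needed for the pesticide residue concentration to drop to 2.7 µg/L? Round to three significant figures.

20.9 h

Flow-weighted average: C = (4.290·0.2300 + 0.8270·77.00) / 5.117 = 64.67/5.117 = 12.64 µg/L.
Half-life 0.392 d → k = ln 2 / 0.392 = 1.768 d⁻¹.
12.64·exp(−k·t) = 2.7 → t = ln(12.64/2.7)/k = 75410 s = 20.95 h.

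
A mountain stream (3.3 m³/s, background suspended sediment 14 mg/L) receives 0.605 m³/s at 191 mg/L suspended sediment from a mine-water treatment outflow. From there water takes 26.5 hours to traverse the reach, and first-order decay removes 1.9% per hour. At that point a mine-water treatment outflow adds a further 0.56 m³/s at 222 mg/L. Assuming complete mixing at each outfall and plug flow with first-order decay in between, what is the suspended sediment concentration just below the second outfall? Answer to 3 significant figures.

49.6 mg/L

Flow-weighted average: C = (3.300·14.00 + 0.6050·191.0) / 3.905 = 161.8/3.905 = 41.42 mg/L; combined flow 3.905 m³/s.
1.9%/h lost → k = −ln(1 − 0.019) = 0.01918 h⁻¹.
Decay over the reach: 41.42·exp(−kt) = 41.42·0.6015 = 24.92 mg/L.
At the second outfall, C = (3.905·24.92 + 0.5600·222.0) / (3.905 + 0.5600) = 49.63 mg/L.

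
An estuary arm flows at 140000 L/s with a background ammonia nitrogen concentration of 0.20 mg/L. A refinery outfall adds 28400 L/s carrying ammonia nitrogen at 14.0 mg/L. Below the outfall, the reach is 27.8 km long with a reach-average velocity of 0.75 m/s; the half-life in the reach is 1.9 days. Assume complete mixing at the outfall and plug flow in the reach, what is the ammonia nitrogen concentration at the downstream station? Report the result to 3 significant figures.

2.16 mg/L

Mass balance: C = (140000·0.2000 + 28400·14.00) / 168400 = 425600/168400 = 2.527 mg/L.
Travel time t = 27.8·1000 / 0.75 = 37070 s = 10.30 h.
Half-life 1.9 d → k = ln 2 / 1.9 = 0.3648 d⁻¹.
First-order decay: C = 2.527·exp(−k·t) = 2.527·0.8551 = 2.161 mg/L.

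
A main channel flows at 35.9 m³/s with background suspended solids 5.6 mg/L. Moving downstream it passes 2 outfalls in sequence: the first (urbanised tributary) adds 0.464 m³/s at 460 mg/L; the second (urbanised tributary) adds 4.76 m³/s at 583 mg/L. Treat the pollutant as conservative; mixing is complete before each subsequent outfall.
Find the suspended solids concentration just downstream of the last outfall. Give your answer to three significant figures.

Outfall 1: combined Q = 36.36 m³/s; C = (35.90·5.600 + 0.4640·460.0)/36.36 = 11.40 mg/L.
Outfall 2: combined Q = 41.12 m³/s; C = (36.36·11.40 + 4.760·583.0)/41.12 = 77.56 mg/L.

77.6 mg/L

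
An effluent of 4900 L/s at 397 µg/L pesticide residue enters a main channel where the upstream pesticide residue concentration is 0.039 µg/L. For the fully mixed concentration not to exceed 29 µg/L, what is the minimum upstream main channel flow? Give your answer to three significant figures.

Set C_mix = 29: (Q·0.03900 + 4900·397.0) / (Q + 4900) = 29
→ Q = 4900·(397.0 − 29)/(29 − 0.03900) = 62260 L/s.

62300 L/s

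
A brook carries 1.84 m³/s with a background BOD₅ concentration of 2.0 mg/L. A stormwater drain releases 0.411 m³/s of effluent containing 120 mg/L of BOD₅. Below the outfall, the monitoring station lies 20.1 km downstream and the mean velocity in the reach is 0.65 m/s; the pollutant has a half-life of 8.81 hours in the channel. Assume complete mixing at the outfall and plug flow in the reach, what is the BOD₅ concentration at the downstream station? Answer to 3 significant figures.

Mixed concentration C = ΣQC/ΣQ = (1.840·2.000 + 0.4110·120.0) / 2.251 = 53.00/2.251 = 23.55 mg/L.
Travel time t = 20.1·1000 / 0.65 = 30920 s = 8.590 h.
Half-life 8.81 h → k = ln 2 / 8.81 = 0.07868 h⁻¹ = 1.888 d⁻¹.
After decay, C = 23.55 × e^(−kt) = 23.55 × 0.5087 = 11.98 mg/L.

12.0 mg/L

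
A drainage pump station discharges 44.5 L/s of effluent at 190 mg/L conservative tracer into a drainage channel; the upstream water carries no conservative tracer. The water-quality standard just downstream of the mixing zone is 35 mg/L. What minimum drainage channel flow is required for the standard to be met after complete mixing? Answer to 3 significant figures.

Set C_mix = 35: (Q·0 + 44.50·190.0) / (Q + 44.50) = 35
→ Q = 44.50·(190.0 − 35)/(35 − 0) = 197.1 L/s.

197 L/s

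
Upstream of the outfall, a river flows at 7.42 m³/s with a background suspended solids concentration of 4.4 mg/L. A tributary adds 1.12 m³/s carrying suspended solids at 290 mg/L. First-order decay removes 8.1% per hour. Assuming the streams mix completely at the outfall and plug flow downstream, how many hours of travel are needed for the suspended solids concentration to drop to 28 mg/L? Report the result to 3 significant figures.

Conservation of mass: C = (7.420·4.400 + 1.120·290.0) / 8.540 = 357.4/8.540 = 41.86 mg/L.
8.1%/h lost → k = −ln(1 − 0.081) = 0.08447 h⁻¹.
41.86·exp(−k·t) = 28 → t = ln(41.86/28)/k = 17130 s = 4.759 h.

4.76 h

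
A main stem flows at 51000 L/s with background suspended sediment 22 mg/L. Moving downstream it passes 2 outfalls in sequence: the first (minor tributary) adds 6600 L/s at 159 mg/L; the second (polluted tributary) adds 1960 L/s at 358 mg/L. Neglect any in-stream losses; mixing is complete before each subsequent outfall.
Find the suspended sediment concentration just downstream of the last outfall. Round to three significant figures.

48.2 mg/L

After outfall 1: Q = 51000 + 6600 = 57600 L/s; C = (51000·22.00 + 6600·159.0)/57600 = 37.70 mg/L.
After outfall 2: Q = 57600 + 1960 = 59560 L/s; C = (57600·37.70 + 1960·358.0)/59560 = 48.24 mg/L.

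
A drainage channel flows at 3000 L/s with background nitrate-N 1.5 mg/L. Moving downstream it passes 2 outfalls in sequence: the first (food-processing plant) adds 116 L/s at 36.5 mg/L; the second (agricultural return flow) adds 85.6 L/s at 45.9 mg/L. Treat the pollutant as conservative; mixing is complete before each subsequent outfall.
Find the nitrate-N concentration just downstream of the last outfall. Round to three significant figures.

After outfall 1: Q = 3000 + 116.0 = 3116 L/s; C = (3000·1.500 + 116.0·36.50)/3116 = 2.803 mg/L.
After outfall 2: Q = 3116 + 85.60 = 3202 L/s; C = (3116·2.803 + 85.60·45.90)/3202 = 3.955 mg/L.

3.96 mg/L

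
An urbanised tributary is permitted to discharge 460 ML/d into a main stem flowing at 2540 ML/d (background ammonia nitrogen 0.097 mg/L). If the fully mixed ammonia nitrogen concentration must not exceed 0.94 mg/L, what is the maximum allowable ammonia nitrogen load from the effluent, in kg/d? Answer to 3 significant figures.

Mass balance at the limit: 2540·0.09700 + 460.0·Cₑ = 3000·0.94 → Cₑ = 5.595 mg/L.
460.0 ML/d = 5.324 m³/s. Load = 5.324 m³/s × 5.595 g/m³ × 86 400 s/d = 2574 kg/d.

2570 kg/d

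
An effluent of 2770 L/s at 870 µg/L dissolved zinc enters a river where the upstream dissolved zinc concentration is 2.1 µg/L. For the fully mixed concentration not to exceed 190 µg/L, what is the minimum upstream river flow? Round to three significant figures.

Set C_mix = 190: (Q·2.100 + 2770·870.0) / (Q + 2770) = 190
→ Q = 2770·(870.0 − 190)/(190 − 2.100) = 10020 L/s.

10000 L/s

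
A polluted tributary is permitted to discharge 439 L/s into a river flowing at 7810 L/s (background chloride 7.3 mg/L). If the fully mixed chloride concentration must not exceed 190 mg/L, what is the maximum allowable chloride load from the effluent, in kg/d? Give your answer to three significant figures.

Mass balance at the limit: 7810·7.300 + 439.0·Cₑ = 8249·190 → Cₑ = 3440 mg/L.
439.0 L/s = 0.4390 m³/s. Load = 0.4390 m³/s × 3440 g/m³ × 86 400 s/d = 130500 kg/d.

130000 kg/d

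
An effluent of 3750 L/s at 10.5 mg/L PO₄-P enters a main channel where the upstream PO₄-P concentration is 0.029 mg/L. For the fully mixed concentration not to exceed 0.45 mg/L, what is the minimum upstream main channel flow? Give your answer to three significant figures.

89500 L/s

Set C_mix = 0.45: (Q·0.02900 + 3750·10.50) / (Q + 3750) = 0.45
→ Q = 3750·(10.50 − 0.45)/(0.45 − 0.02900) = 89520 L/s.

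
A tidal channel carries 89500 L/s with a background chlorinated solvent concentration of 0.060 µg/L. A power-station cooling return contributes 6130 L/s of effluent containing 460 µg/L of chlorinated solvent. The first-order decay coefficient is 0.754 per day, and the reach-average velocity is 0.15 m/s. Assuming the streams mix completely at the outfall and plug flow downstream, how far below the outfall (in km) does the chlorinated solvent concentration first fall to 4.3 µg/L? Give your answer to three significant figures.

Mass balance: C = (89500·0.06000 + 6130·460.0) / 95630 = 2825000/95630 = 29.54 µg/L.
Set 29.54·exp(−k·t) = 4.3 → t = ln(29.54/4.3)/k = 220800 s = 61.34 h.
Distance = v·t = 0.15·220800 = 33130 m = 33.13 km.

33.1 km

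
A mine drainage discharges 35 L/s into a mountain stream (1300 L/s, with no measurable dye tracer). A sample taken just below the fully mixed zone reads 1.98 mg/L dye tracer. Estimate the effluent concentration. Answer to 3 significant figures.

Mass balance: 1300·0 + 35.00·Cₑ = 1335·1.980
→ Cₑ = (1335·1.980 − 1300·0) / 35.00 = 75.52 mg/L.

75.5 mg/L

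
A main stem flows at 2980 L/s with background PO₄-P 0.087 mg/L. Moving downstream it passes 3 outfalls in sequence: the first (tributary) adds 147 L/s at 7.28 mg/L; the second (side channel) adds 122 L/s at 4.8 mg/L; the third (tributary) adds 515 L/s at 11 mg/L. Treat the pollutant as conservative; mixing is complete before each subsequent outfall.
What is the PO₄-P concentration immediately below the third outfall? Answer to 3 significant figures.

Below outfall 1: Q → 3127 L/s, C = (2980·0.08700 + 147.0·7.280)/3127 = 0.4251 mg/L.
Below outfall 2: Q → 3249 L/s, C = (3127·0.4251 + 122.0·4.800)/3249 = 0.5894 mg/L.
Below outfall 3: Q → 3764 L/s, C = (3249·0.5894 + 515.0·11.00)/3764 = 2.014 mg/L.

2.01 mg/L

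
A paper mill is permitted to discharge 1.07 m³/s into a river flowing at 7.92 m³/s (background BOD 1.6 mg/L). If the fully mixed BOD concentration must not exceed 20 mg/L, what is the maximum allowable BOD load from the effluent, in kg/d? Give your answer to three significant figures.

Mass balance at the limit: 7.920·1.600 + 1.070·Cₑ = 8.990·20 → Cₑ = 156.2 mg/L.
Load = 1.070 m³/s × 156.2 g/m³ × 86 400 s/d = 14440 kg/d.

14400 kg/d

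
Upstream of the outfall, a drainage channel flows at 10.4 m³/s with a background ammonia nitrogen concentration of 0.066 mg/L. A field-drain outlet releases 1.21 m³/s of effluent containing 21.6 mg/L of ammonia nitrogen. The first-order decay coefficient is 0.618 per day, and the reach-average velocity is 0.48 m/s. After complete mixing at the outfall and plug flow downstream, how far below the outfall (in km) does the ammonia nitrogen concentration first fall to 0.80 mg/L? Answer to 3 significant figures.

After mixing, C = (10.40·0.06600 + 1.210·21.60) / 11.61 = 26.82/11.61 = 2.310 mg/L.
Set 2.310·exp(−k·t) = 0.80 → t = ln(2.310/0.80)/k = 148300 s = 41.19 h.
Distance = v·t = 0.48·148300 = 71170 m = 71.17 km.

71.2 km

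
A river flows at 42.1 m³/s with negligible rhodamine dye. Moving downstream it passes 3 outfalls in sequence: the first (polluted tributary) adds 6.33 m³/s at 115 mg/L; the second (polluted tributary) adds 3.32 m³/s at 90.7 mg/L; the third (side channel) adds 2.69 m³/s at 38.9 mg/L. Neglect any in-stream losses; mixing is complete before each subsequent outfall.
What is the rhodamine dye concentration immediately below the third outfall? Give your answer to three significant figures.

Outfall 1: combined Q = 48.43 m³/s; C = (42.10·0 + 6.330·115.0)/48.43 = 15.03 mg/L.
Outfall 2: combined Q = 51.75 m³/s; C = (48.43·15.03 + 3.320·90.70)/51.75 = 19.89 mg/L.
Outfall 3: combined Q = 54.44 m³/s; C = (51.75·19.89 + 2.690·38.90)/54.44 = 20.83 mg/L.

20.8 mg/L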